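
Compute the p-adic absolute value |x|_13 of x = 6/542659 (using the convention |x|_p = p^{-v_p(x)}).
|6/542659|_13 = 28561

Step 1 — compute v_13(x) by factoring powers of 13 out of the numerator and denominator: v_13(6/542659) = -4. Step 2 — apply |x|_p = p^{-v_p(x)} = 13^{4} = 28561.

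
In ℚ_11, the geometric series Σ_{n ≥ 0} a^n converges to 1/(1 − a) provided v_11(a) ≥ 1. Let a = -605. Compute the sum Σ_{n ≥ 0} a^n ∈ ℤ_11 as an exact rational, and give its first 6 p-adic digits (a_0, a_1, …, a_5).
Σ a^n = 1/(1 − a) = 1/606;  first 6 digits = (1, 0, 6, 10, 2, 2)

v_11(a) = 2 ≥ 1, so the series converges in ℤ_11 to 1/(1 − a) = 1/(1 − (-605)) = 1/606. Expand this rational in ℤ_11: compute digits iteratively via d_i = x_i mod 11, x_{i+1} = (x_i − d_i)/11. The first 6 digits are (1, 0, 6, 10, 2, 2).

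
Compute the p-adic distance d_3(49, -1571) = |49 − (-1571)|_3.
d_3(49, -1571) = 1/81

Step 1 — x − y = 49 − (-1571) = 1620. Step 2 — v_3(1620) = 4 (factor: 1620 = (3^4 · 20); the sign does not affect v_p). Step 3 — |x − y|_3 = 3^{-4} = 1/81.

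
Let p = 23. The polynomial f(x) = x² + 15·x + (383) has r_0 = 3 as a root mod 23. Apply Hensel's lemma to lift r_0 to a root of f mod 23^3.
r_2 = 6834 (mod 12167)

Hensel: r_{i+1} = r_i − f(r_i)·(f′(r_i))^{-1} mod 23^{i+2}, f′(x) = 2x + 15. Iterate:
  r_0 = 3 (mod 23)
  r_1 = 486 (mod 529)
  r_2 = 6834 (mod 12167)
Final: r = 6834 satisfies f(r) ≡ 0 mod 23^3.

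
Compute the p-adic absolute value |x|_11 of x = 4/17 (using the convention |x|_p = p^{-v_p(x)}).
|4/17|_11 = 1

Step 1 — compute v_11(x) by factoring powers of 11 out of the numerator and denominator: v_11(4/17) = 0. Step 2 — apply |x|_p = p^{-v_p(x)} = 11^{0} = 1.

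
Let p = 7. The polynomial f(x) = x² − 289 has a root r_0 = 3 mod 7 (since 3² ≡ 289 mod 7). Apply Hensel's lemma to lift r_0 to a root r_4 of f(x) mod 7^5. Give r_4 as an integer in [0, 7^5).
r_4 = 17 (mod 16807)

Hensel's recurrence: r_{i+1} = r_i − f(r_i)·(f′(r_i))^{-1} mod 7^{i+2}, with f′(x) = 2x. Iterate:
  r_0 = 3 (mod 7)
  r_1 = 17 (mod 49)
  r_2 = 17 (mod 343)
  r_3 = 17 (mod 2401)
  r_4 = 17 (mod 16807)
Final: r_4 = 17, and one checks f(r_4) ≡ 0 mod 7^5.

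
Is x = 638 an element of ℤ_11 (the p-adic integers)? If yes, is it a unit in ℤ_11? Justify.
x ∈ ℤ_11 but not a unit; v_11(x) = 1 > 0

ℤ_11 = {x ∈ ℚ_11 : v_11(x) ≥ 0} and ℤ_11^× = {x ∈ ℤ_11 : v_11(x) = 0}. Here v_11(638) = v_11(num) − v_11(den) = 1; compare against these criteria.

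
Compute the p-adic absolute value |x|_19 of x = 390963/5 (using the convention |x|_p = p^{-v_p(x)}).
|390963/5|_19 = 1/130321

Step 1 — compute v_19(x) by factoring powers of 19 out of the numerator and denominator: v_19(390963/5) = 4. Step 2 — apply |x|_p = p^{-v_p(x)} = 19^{-4} = 1/130321.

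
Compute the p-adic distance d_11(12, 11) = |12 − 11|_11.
d_11(12, 11) = 1

Step 1 — x − y = 12 − 11 = 1. Step 2 — v_11(1) = 0 (factor: 1 = (11^0 · 1); the sign does not affect v_p). Step 3 — |x − y|_11 = 11^{0} = 1.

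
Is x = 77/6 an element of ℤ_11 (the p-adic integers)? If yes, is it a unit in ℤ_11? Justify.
x ∈ ℤ_11 but not a unit; v_11(x) = 1 > 0

ℤ_11 = {x ∈ ℚ_11 : v_11(x) ≥ 0} and ℤ_11^× = {x ∈ ℤ_11 : v_11(x) = 0}. Here v_11(77/6) = v_11(num) − v_11(den) = 1; compare against these criteria.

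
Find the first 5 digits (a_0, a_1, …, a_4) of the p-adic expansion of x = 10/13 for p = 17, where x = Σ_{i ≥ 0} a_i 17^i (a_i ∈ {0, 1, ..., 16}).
(a_0, …, a_4) = (6, 1, 13, 11, 15)

v_17(10/13) = 0 (numerator and denominator both coprime to 17), so x ∈ ℤ_17^×. Compute digits iteratively via a_i = x_i mod 17, x_{i+1} = (x_i − a_i)/17, with x_0 = x:
  x_0 = 10/13;  a_0 = 6;  x_1 = (x_0 − 6)/17 = -4/13
  x_1 = -4/13;  a_1 = 1;  x_2 = (x_1 − 1)/17 = -1/13
  x_2 = -1/13;  a_2 = 13;  x_3 = (x_2 − 13)/17 = -10/13
  x_3 = -10/13;  a_3 = 11;  x_4 = (x_3 − 11)/17 = -9/13
  x_4 = -9/13;  a_4 = 15;  x_5 = (x_4 − 15)/17 = -12/13
Digits: (6, 1, 13, 11, 15).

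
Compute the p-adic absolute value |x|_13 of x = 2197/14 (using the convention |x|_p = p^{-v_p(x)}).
|2197/14|_13 = 1/2197

Step 1 — compute v_13(x) by factoring powers of 13 out of the numerator and denominator: v_13(2197/14) = 3. Step 2 — apply |x|_p = p^{-v_p(x)} = 13^{-3} = 1/2197.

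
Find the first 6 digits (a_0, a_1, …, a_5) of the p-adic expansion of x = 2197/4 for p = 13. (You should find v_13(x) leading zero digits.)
(a_0, …, a_5) = (0, 0, 0, 10, 9, 9)

v_13(2197/4) = 3, so a_0 = ... = a_2 = 0. Factor out: x = 13^3 · u with u = 1/4 a unit in ℤ_13. Expand u iteratively via a_{v+i} = u_i mod 13, u_{i+1} = (u_i − a_{v+i})/13:
  u_0 = 1/4;  a_3 = 10;  u_1 = (u_0 − 10)/13 = -3/4
  u_1 = -3/4;  a_4 = 9;  u_2 = (u_1 − 9)/13 = -3/4
  u_2 = -3/4;  a_5 = 9;  u_3 = (u_2 − 9)/13 = -3/4
Digits: (0, 0, 0, 10, 9, 9).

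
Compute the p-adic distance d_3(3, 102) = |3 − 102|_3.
d_3(3, 102) = 1/9

Step 1 — x − y = 3 − 102 = -99. Step 2 — v_3(-99) = 2 (factor: -99 = −(3^2 · 11); the sign does not affect v_p). Step 3 — |x − y|_3 = 3^{-2} = 1/9.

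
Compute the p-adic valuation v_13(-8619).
v_13(-8619) = 2

v_13(n) is the largest exponent k such that 13^k divides n. Factor out: -8619 = -13^2 · 51. (Sign doesn't affect v_p.) So v_13(-8619) = 2.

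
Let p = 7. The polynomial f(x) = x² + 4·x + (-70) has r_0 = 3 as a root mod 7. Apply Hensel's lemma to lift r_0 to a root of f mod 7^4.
r_3 = 248 (mod 2401)

Hensel: r_{i+1} = r_i − f(r_i)·(f′(r_i))^{-1} mod 7^{i+2}, f′(x) = 2x + 4. Iterate:
  r_0 = 3 (mod 7)
  r_1 = 3 (mod 49)
  r_2 = 248 (mod 343)
  r_3 = 248 (mod 2401)
Final: r = 248 satisfies f(r) ≡ 0 mod 7^4.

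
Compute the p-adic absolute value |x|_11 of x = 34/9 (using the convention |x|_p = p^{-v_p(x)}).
|34/9|_11 = 1

Step 1 — compute v_11(x) by factoring powers of 11 out of the numerator and denominator: v_11(34/9) = 0. Step 2 — apply |x|_p = p^{-v_p(x)} = 11^{0} = 1.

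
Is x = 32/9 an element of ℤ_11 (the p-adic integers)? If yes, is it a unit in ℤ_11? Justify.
x ∈ ℤ_11^× (unit); v_11(x) = 0

ℤ_11 = {x ∈ ℚ_11 : v_11(x) ≥ 0} and ℤ_11^× = {x ∈ ℤ_11 : v_11(x) = 0}. Here v_11(32/9) = v_11(num) − v_11(den) = 0; compare against these criteria.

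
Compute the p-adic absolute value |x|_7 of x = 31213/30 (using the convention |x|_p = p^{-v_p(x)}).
|31213/30|_7 = 1/2401

Step 1 — compute v_7(x) by factoring powers of 7 out of the numerator and denominator: v_7(31213/30) = 4. Step 2 — apply |x|_p = p^{-v_p(x)} = 7^{-4} = 1/2401.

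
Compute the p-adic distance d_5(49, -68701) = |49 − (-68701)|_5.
d_5(49, -68701) = 1/3125

Step 1 — x − y = 49 − (-68701) = 68750. Step 2 — v_5(68750) = 5 (factor: 68750 = (5^5 · 22); the sign does not affect v_p). Step 3 — |x − y|_5 = 5^{-5} = 1/3125.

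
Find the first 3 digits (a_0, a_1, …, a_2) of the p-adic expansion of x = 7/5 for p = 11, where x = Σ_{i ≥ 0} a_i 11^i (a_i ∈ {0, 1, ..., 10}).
(a_0, …, a_2) = (8, 6, 6)

v_11(7/5) = 0 (numerator and denominator both coprime to 11), so x ∈ ℤ_11^×. Compute digits iteratively via a_i = x_i mod 11, x_{i+1} = (x_i − a_i)/11, with x_0 = x:
  x_0 = 7/5;  a_0 = 8;  x_1 = (x_0 − 8)/11 = -3/5
  x_1 = -3/5;  a_1 = 6;  x_2 = (x_1 − 6)/11 = -3/5
  x_2 = -3/5;  a_2 = 6;  x_3 = (x_2 − 6)/11 = -3/5
Digits: (8, 6, 6).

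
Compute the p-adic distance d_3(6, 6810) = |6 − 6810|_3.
d_3(6, 6810) = 1/243

Step 1 — x − y = 6 − 6810 = -6804. Step 2 — v_3(-6804) = 5 (factor: -6804 = −(3^5 · 28); the sign does not affect v_p). Step 3 — |x − y|_3 = 3^{-5} = 1/243.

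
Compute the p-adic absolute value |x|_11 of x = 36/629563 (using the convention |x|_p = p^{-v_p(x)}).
|36/629563|_11 = 14641

Step 1 — compute v_11(x) by factoring powers of 11 out of the numerator and denominator: v_11(36/629563) = -4. Step 2 — apply |x|_p = p^{-v_p(x)} = 11^{4} = 14641.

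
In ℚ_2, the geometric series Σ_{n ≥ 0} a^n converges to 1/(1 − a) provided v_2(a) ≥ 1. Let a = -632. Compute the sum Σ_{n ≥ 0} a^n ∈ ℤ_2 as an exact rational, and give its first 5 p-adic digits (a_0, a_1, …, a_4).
Σ a^n = 1/(1 − a) = 1/633;  first 5 digits = (1, 0, 0, 1, 0)

v_2(a) = 3 ≥ 1, so the series converges in ℤ_2 to 1/(1 − a) = 1/(1 − (-632)) = 1/633. Expand this rational in ℤ_2: compute digits iteratively via d_i = x_i mod 2, x_{i+1} = (x_i − d_i)/2. The first 5 digits are (1, 0, 0, 1, 0).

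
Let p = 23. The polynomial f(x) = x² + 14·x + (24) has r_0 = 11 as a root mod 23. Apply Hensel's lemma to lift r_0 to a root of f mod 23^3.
r_2 = 12155 (mod 12167)

Hensel: r_{i+1} = r_i − f(r_i)·(f′(r_i))^{-1} mod 23^{i+2}, f′(x) = 2x + 14. Iterate:
  r_0 = 11 (mod 23)
  r_1 = 517 (mod 529)
  r_2 = 12155 (mod 12167)
Final: r = 12155 satisfies f(r) ≡ 0 mod 23^3.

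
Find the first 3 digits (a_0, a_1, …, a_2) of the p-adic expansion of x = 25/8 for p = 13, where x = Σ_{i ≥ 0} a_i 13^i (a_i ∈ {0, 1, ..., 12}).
(a_0, …, a_2) = (8, 11, 4)

v_13(25/8) = 0 (numerator and denominator both coprime to 13), so x ∈ ℤ_13^×. Compute digits iteratively via a_i = x_i mod 13, x_{i+1} = (x_i − a_i)/13, with x_0 = x:
  x_0 = 25/8;  a_0 = 8;  x_1 = (x_0 − 8)/13 = -3/8
  x_1 = -3/8;  a_1 = 11;  x_2 = (x_1 − 11)/13 = -7/8
  x_2 = -7/8;  a_2 = 4;  x_3 = (x_2 − 4)/13 = -3/8
Digits: (8, 11, 4).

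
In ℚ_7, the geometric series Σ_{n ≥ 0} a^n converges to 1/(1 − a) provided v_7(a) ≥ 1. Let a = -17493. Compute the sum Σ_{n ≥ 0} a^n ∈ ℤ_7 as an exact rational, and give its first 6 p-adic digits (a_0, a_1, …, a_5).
Σ a^n = 1/(1 − a) = 1/17494;  first 6 digits = (1, 0, 0, 5, 6, 5)

v_7(a) = 3 ≥ 1, so the series converges in ℤ_7 to 1/(1 − a) = 1/(1 − (-17493)) = 1/17494. Expand this rational in ℤ_7: compute digits iteratively via d_i = x_i mod 7, x_{i+1} = (x_i − d_i)/7. The first 6 digits are (1, 0, 0, 5, 6, 5).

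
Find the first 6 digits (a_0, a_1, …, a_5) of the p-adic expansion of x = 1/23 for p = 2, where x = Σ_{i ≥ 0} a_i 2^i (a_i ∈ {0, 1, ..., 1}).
(a_0, …, a_5) = (1, 1, 1, 0, 0, 1)

v_2(1/23) = 0 (numerator and denominator both coprime to 2), so x ∈ ℤ_2^×. Compute digits iteratively via a_i = x_i mod 2, x_{i+1} = (x_i − a_i)/2, with x_0 = x:
  x_0 = 1/23;  a_0 = 1;  x_1 = (x_0 − 1)/2 = -11/23
  x_1 = -11/23;  a_1 = 1;  x_2 = (x_1 − 1)/2 = -17/23
  x_2 = -17/23;  a_2 = 1;  x_3 = (x_2 − 1)/2 = -20/23
  x_3 = -20/23;  a_3 = 0;  x_4 = (x_3 − 0)/2 = -10/23
  x_4 = -10/23;  a_4 = 0;  x_5 = (x_4 − 0)/2 = -5/23
  x_5 = -5/23;  a_5 = 1;  x_6 = (x_5 − 1)/2 = -14/23
Digits: (1, 1, 1, 0, 0, 1).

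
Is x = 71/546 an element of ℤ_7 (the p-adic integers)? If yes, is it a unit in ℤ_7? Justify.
x ∉ ℤ_7 (v_7(x) = -1 < 0)

ℤ_7 = {x ∈ ℚ_7 : v_7(x) ≥ 0} and ℤ_7^× = {x ∈ ℤ_7 : v_7(x) = 0}. Here v_7(71/546) = v_7(num) − v_7(den) = -1; compare against these criteria.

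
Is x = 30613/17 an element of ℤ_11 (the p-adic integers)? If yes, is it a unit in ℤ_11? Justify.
x ∈ ℤ_11 but not a unit; v_11(x) = 3 > 0

ℤ_11 = {x ∈ ℚ_11 : v_11(x) ≥ 0} and ℤ_11^× = {x ∈ ℤ_11 : v_11(x) = 0}. Here v_11(30613/17) = v_11(num) − v_11(den) = 3; compare against these criteria.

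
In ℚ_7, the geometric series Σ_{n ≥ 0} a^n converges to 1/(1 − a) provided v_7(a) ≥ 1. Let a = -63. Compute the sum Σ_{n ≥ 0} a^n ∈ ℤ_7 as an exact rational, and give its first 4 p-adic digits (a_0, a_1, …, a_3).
Σ a^n = 1/(1 − a) = 1/64;  first 4 digits = (1, 5, 2, 3)

v_7(a) = 1 ≥ 1, so the series converges in ℤ_7 to 1/(1 − a) = 1/(1 − (-63)) = 1/64. Expand this rational in ℤ_7: compute digits iteratively via d_i = x_i mod 7, x_{i+1} = (x_i − d_i)/7. The first 4 digits are (1, 5, 2, 3).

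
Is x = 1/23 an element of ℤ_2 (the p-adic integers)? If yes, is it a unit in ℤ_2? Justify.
x ∈ ℤ_2^× (unit); v_2(x) = 0

ℤ_2 = {x ∈ ℚ_2 : v_2(x) ≥ 0} and ℤ_2^× = {x ∈ ℤ_2 : v_2(x) = 0}. Here v_2(1/23) = v_2(num) − v_2(den) = 0; compare against these criteria.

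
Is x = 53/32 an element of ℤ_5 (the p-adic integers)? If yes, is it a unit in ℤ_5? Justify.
x ∈ ℤ_5^× (unit); v_5(x) = 0

ℤ_5 = {x ∈ ℚ_5 : v_5(x) ≥ 0} and ℤ_5^× = {x ∈ ℤ_5 : v_5(x) = 0}. Here v_5(53/32) = v_5(num) − v_5(den) = 0; compare against these criteria.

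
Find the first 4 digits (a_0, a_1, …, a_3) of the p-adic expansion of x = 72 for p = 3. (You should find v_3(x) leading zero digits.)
(a_0, …, a_3) = (0, 0, 2, 2)

v_3(72) = 2, so a_0 = ... = a_1 = 0. Factor out: x = 3^2 · u with u = 8 a unit in ℤ_3. Expand u iteratively via a_{v+i} = u_i mod 3, u_{i+1} = (u_i − a_{v+i})/3:
  u_0 = 8;  a_2 = 2;  u_1 = (u_0 − 2)/3 = 2
  u_1 = 2;  a_3 = 2;  u_2 = (u_1 − 2)/3 = 0
Digits: (0, 0, 2, 2).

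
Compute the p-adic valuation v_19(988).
v_19(988) = 1

v_19(n) is the largest exponent k such that 19^k divides n. Factor out: 988 = 19^1 · 52. (Sign doesn't affect v_p.) So v_19(988) = 1.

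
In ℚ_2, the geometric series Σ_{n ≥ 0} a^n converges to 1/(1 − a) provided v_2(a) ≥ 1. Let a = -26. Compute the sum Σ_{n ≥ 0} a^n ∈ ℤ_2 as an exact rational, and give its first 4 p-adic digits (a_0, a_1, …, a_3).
Σ a^n = 1/(1 − a) = 1/27;  first 4 digits = (1, 1, 0, 0)

v_2(a) = 1 ≥ 1, so the series converges in ℤ_2 to 1/(1 − a) = 1/(1 − (-26)) = 1/27. Expand this rational in ℤ_2: compute digits iteratively via d_i = x_i mod 2, x_{i+1} = (x_i − d_i)/2. The first 4 digits are (1, 1, 0, 0).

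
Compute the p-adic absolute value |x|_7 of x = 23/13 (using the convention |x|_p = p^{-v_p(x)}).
|23/13|_7 = 1

Step 1 — compute v_7(x) by factoring powers of 7 out of the numerator and denominator: v_7(23/13) = 0. Step 2 — apply |x|_p = p^{-v_p(x)} = 7^{0} = 1.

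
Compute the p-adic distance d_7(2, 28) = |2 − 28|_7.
d_7(2, 28) = 1

Step 1 — x − y = 2 − 28 = -26. Step 2 — v_7(-26) = 0 (factor: -26 = −(7^0 · 26); the sign does not affect v_p). Step 3 — |x − y|_7 = 7^{0} = 1.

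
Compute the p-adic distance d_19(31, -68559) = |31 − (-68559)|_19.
d_19(31, -68559) = 1/6859

Step 1 — x − y = 31 − (-68559) = 68590. Step 2 — v_19(68590) = 3 (factor: 68590 = (19^3 · 10); the sign does not affect v_p). Step 3 — |x − y|_19 = 19^{-3} = 1/6859.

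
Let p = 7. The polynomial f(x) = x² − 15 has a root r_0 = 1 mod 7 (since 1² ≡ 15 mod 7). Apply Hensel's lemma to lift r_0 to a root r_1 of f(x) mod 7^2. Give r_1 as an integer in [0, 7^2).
r_1 = 8 (mod 49)

Hensel's recurrence: r_{i+1} = r_i − f(r_i)·(f′(r_i))^{-1} mod 7^{i+2}, with f′(x) = 2x. Iterate:
  r_0 = 1 (mod 7)
  r_1 = 8 (mod 49)
Final: r_1 = 8, and one checks f(r_1) ≡ 0 mod 7^2.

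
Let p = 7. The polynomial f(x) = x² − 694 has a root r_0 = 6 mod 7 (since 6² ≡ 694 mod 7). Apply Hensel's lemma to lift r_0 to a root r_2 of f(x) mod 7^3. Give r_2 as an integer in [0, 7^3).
r_2 = 216 (mod 343)

Hensel's recurrence: r_{i+1} = r_i − f(r_i)·(f′(r_i))^{-1} mod 7^{i+2}, with f′(x) = 2x. Iterate:
  r_0 = 6 (mod 7)
  r_1 = 20 (mod 49)
  r_2 = 216 (mod 343)
Final: r_2 = 216, and one checks f(r_2) ≡ 0 mod 7^3.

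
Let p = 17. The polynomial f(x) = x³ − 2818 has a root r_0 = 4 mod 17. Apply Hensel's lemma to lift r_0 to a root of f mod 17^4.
r_3 = 82318 (mod 83521)

Hensel: r_{i+1} = r_i − f(r_i)/f′(r_i) mod 17^{i+2}, where f′(x) = 3x². Iterate:
  r_0 = 4 (mod 17)
  r_1 = 242 (mod 289)
  r_2 = 3710 (mod 4913)
  r_3 = 82318 (mod 83521)
Final: r = 82318 with f(r) ≡ 0 mod 17^4.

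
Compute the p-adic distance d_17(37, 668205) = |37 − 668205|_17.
d_17(37, 668205) = 1/83521

Step 1 — x − y = 37 − 668205 = -668168. Step 2 — v_17(-668168) = 4 (factor: -668168 = −(17^4 · 8); the sign does not affect v_p). Step 3 — |x − y|_17 = 17^{-4} = 1/83521.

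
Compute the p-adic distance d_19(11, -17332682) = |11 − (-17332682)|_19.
d_19(11, -17332682) = 1/2476099

Step 1 — x − y = 11 − (-17332682) = 17332693. Step 2 — v_19(17332693) = 5 (factor: 17332693 = (19^5 · 7); the sign does not affect v_p). Step 3 — |x − y|_19 = 19^{-5} = 1/2476099.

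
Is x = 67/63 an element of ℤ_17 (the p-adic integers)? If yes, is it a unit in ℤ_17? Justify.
x ∈ ℤ_17^× (unit); v_17(x) = 0

ℤ_17 = {x ∈ ℚ_17 : v_17(x) ≥ 0} and ℤ_17^× = {x ∈ ℤ_17 : v_17(x) = 0}. Here v_17(67/63) = v_17(num) − v_17(den) = 0; compare against these criteria.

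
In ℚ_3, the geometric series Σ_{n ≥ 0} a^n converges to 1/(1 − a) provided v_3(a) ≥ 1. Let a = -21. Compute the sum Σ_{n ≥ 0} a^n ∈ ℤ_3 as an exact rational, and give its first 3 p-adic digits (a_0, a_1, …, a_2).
Σ a^n = 1/(1 − a) = 1/22;  first 3 digits = (1, 2, 1)

v_3(a) = 1 ≥ 1, so the series converges in ℤ_3 to 1/(1 − a) = 1/(1 − (-21)) = 1/22. Expand this rational in ℤ_3: compute digits iteratively via d_i = x_i mod 3, x_{i+1} = (x_i − d_i)/3. The first 3 digits are (1, 2, 1).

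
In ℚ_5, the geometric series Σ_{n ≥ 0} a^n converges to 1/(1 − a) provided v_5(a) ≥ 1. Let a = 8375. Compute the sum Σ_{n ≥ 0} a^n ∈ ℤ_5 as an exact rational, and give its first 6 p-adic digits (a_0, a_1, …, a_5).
Σ a^n = 1/(1 − a) = -1/8374;  first 6 digits = (1, 0, 0, 2, 3, 2)

v_5(a) = 3 ≥ 1, so the series converges in ℤ_5 to 1/(1 − a) = 1/(1 − 8375) = -1/8374. Expand this rational in ℤ_5: compute digits iteratively via d_i = x_i mod 5, x_{i+1} = (x_i − d_i)/5. The first 6 digits are (1, 0, 0, 2, 3, 2).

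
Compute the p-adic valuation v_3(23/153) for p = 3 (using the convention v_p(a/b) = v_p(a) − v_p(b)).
v_3(23/153) = -2

Factor powers of 3 from the numerator and denominator of the reduced fraction: 23 = 3^0 · 23 and 153 = 3^2 · 17. Apply v_p(a/b) = v_p(a) − v_p(b): v_3(23/153) = 0 − 2 = -2.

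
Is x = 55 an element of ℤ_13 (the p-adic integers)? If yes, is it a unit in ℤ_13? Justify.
x ∈ ℤ_13^× (unit); v_13(x) = 0

ℤ_13 = {x ∈ ℚ_13 : v_13(x) ≥ 0} and ℤ_13^× = {x ∈ ℤ_13 : v_13(x) = 0}. Here v_13(55) = v_13(num) − v_13(den) = 0; compare against these criteria.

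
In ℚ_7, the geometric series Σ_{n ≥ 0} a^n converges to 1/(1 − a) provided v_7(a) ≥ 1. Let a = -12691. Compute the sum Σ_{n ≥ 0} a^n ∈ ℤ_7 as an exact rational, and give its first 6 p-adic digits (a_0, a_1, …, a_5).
Σ a^n = 1/(1 − a) = 1/12692;  first 6 digits = (1, 0, 0, 5, 1, 6)

v_7(a) = 3 ≥ 1, so the series converges in ℤ_7 to 1/(1 − a) = 1/(1 − (-12691)) = 1/12692. Expand this rational in ℤ_7: compute digits iteratively via d_i = x_i mod 7, x_{i+1} = (x_i − d_i)/7. The first 6 digits are (1, 0, 0, 5, 1, 6).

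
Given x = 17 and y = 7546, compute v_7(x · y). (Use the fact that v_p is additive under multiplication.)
v_7(128282) = 3

v_p(x) = 0 (factor: 17 = 7^0 · 17); v_p(y) = 3 (factor: 7546 = 7^3 · 22). Additivity: v_p(xy) = v_p(x) + v_p(y) = 0 + 3 = 3. (Direct check: xy = 128282 = 7^3 · (374).)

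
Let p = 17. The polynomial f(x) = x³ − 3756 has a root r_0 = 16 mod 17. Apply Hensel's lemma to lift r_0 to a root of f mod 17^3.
r_2 = 2889 (mod 4913)

Hensel: r_{i+1} = r_i − f(r_i)/f′(r_i) mod 17^{i+2}, where f′(x) = 3x². Iterate:
  r_0 = 16 (mod 17)
  r_1 = 288 (mod 289)
  r_2 = 2889 (mod 4913)
Final: r = 2889 with f(r) ≡ 0 mod 17^3.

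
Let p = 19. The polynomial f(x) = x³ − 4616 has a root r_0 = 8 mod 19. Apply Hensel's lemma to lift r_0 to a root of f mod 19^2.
r_1 = 255 (mod 361)

Hensel: r_{i+1} = r_i − f(r_i)/f′(r_i) mod 19^{i+2}, where f′(x) = 3x². Iterate:
  r_0 = 8 (mod 19)
  r_1 = 255 (mod 361)
Final: r = 255 with f(r) ≡ 0 mod 19^2.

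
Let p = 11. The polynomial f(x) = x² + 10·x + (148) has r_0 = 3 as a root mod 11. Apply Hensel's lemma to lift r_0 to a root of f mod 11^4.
r_3 = 2313 (mod 14641)

Hensel: r_{i+1} = r_i − f(r_i)·(f′(r_i))^{-1} mod 11^{i+2}, f′(x) = 2x + 10. Iterate:
  r_0 = 3 (mod 11)
  r_1 = 14 (mod 121)
  r_2 = 982 (mod 1331)
  r_3 = 2313 (mod 14641)
Final: r = 2313 satisfies f(r) ≡ 0 mod 11^4.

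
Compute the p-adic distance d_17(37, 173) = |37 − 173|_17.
d_17(37, 173) = 1/17

Step 1 — x − y = 37 − 173 = -136. Step 2 — v_17(-136) = 1 (factor: -136 = −(17^1 · 8); the sign does not affect v_p). Step 3 — |x − y|_17 = 17^{-1} = 1/17.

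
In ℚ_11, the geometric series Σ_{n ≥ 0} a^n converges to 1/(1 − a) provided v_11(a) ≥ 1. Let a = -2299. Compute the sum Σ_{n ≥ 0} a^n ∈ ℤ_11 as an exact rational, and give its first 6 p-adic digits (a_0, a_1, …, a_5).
Σ a^n = 1/(1 − a) = 1/2300;  first 6 digits = (1, 0, 3, 9, 8, 10)

v_11(a) = 2 ≥ 1, so the series converges in ℤ_11 to 1/(1 − a) = 1/(1 − (-2299)) = 1/2300. Expand this rational in ℤ_11: compute digits iteratively via d_i = x_i mod 11, x_{i+1} = (x_i − d_i)/11. The first 6 digits are (1, 0, 3, 9, 8, 10).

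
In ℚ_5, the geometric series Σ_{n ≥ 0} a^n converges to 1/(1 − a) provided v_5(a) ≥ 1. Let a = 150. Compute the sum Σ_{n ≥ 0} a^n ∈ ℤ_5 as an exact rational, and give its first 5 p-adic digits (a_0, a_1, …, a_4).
Σ a^n = 1/(1 − a) = -1/149;  first 5 digits = (1, 0, 1, 1, 1)

v_5(a) = 2 ≥ 1, so the series converges in ℤ_5 to 1/(1 − a) = 1/(1 − 150) = -1/149. Expand this rational in ℤ_5: compute digits iteratively via d_i = x_i mod 5, x_{i+1} = (x_i − d_i)/5. The first 5 digits are (1, 0, 1, 1, 1).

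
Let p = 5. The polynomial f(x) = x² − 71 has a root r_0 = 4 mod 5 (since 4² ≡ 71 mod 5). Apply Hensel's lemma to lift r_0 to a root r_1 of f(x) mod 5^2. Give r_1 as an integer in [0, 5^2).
r_1 = 14 (mod 25)

Hensel's recurrence: r_{i+1} = r_i − f(r_i)·(f′(r_i))^{-1} mod 5^{i+2}, with f′(x) = 2x. Iterate:
  r_0 = 4 (mod 5)
  r_1 = 14 (mod 25)
Final: r_1 = 14, and one checks f(r_1) ≡ 0 mod 5^2.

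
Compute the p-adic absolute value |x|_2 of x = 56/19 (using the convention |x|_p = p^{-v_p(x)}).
|56/19|_2 = 1/8

Step 1 — compute v_2(x) by factoring powers of 2 out of the numerator and denominator: v_2(56/19) = 3. Step 2 — apply |x|_p = p^{-v_p(x)} = 2^{-3} = 1/8.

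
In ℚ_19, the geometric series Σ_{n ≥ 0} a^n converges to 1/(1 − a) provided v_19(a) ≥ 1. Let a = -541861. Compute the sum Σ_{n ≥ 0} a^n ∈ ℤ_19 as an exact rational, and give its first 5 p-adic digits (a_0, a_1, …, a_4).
Σ a^n = 1/(1 − a) = 1/541862;  first 5 digits = (1, 0, 0, 16, 14)

v_19(a) = 3 ≥ 1, so the series converges in ℤ_19 to 1/(1 − a) = 1/(1 − (-541861)) = 1/541862. Expand this rational in ℤ_19: compute digits iteratively via d_i = x_i mod 19, x_{i+1} = (x_i − d_i)/19. The first 5 digits are (1, 0, 0, 16, 14).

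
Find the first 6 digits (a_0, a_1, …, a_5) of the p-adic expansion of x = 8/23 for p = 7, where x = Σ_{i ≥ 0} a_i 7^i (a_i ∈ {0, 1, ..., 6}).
(a_0, …, a_5) = (4, 1, 1, 5, 2, 6)

v_7(8/23) = 0 (numerator and denominator both coprime to 7), so x ∈ ℤ_7^×. Compute digits iteratively via a_i = x_i mod 7, x_{i+1} = (x_i − a_i)/7, with x_0 = x:
  x_0 = 8/23;  a_0 = 4;  x_1 = (x_0 − 4)/7 = -12/23
  x_1 = -12/23;  a_1 = 1;  x_2 = (x_1 − 1)/7 = -5/23
  x_2 = -5/23;  a_2 = 1;  x_3 = (x_2 − 1)/7 = -4/23
  x_3 = -4/23;  a_3 = 5;  x_4 = (x_3 − 5)/7 = -17/23
  x_4 = -17/23;  a_4 = 2;  x_5 = (x_4 − 2)/7 = -9/23
  x_5 = -9/23;  a_5 = 6;  x_6 = (x_5 − 6)/7 = -21/23
Digits: (4, 1, 1, 5, 2, 6).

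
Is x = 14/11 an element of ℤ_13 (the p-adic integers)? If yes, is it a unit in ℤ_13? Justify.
x ∈ ℤ_13^× (unit); v_13(x) = 0

ℤ_13 = {x ∈ ℚ_13 : v_13(x) ≥ 0} and ℤ_13^× = {x ∈ ℤ_13 : v_13(x) = 0}. Here v_13(14/11) = v_13(num) − v_13(den) = 0; compare against these criteria.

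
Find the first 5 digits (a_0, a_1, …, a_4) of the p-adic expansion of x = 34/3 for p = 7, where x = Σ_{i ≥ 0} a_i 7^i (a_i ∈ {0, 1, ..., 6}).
(a_0, …, a_4) = (2, 6, 4, 4, 4)

v_7(34/3) = 0 (numerator and denominator both coprime to 7), so x ∈ ℤ_7^×. Compute digits iteratively via a_i = x_i mod 7, x_{i+1} = (x_i − a_i)/7, with x_0 = x:
  x_0 = 34/3;  a_0 = 2;  x_1 = (x_0 − 2)/7 = 4/3
  x_1 = 4/3;  a_1 = 6;  x_2 = (x_1 − 6)/7 = -2/3
  x_2 = -2/3;  a_2 = 4;  x_3 = (x_2 − 4)/7 = -2/3
  x_3 = -2/3;  a_3 = 4;  x_4 = (x_3 − 4)/7 = -2/3
  x_4 = -2/3;  a_4 = 4;  x_5 = (x_4 − 4)/7 = -2/3
Digits: (2, 6, 4, 4, 4).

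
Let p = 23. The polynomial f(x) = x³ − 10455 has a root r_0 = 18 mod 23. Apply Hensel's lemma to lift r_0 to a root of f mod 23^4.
r_3 = 261321 (mod 279841)

Hensel: r_{i+1} = r_i − f(r_i)/f′(r_i) mod 23^{i+2}, where f′(x) = 3x². Iterate:
  r_0 = 18 (mod 23)
  r_1 = 524 (mod 529)
  r_2 = 5814 (mod 12167)
  r_3 = 261321 (mod 279841)
Final: r = 261321 with f(r) ≡ 0 mod 23^4.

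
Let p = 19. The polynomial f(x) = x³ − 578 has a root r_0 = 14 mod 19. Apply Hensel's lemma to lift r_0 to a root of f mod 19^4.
r_3 = 105065 (mod 130321)

Hensel: r_{i+1} = r_i − f(r_i)/f′(r_i) mod 19^{i+2}, where f′(x) = 3x². Iterate:
  r_0 = 14 (mod 19)
  r_1 = 14 (mod 361)
  r_2 = 2180 (mod 6859)
  r_3 = 105065 (mod 130321)
Final: r = 105065 with f(r) ≡ 0 mod 19^4.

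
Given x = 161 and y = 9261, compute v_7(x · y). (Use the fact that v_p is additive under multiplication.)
v_7(1491021) = 4

v_p(x) = 1 (factor: 161 = 7^1 · 23); v_p(y) = 3 (factor: 9261 = 7^3 · 27). Additivity: v_p(xy) = v_p(x) + v_p(y) = 1 + 3 = 4. (Direct check: xy = 1491021 = 7^4 · (621).)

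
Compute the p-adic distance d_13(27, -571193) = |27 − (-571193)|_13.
d_13(27, -571193) = 1/28561

Step 1 — x − y = 27 − (-571193) = 571220. Step 2 — v_13(571220) = 4 (factor: 571220 = (13^4 · 20); the sign does not affect v_p). Step 3 — |x − y|_13 = 13^{-4} = 1/28561.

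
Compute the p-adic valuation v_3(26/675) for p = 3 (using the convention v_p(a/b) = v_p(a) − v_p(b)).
v_3(26/675) = -3

Factor powers of 3 from the numerator and denominator of the reduced fraction: 26 = 3^0 · 26 and 675 = 3^3 · 25. Apply v_p(a/b) = v_p(a) − v_p(b): v_3(26/675) = 0 − 3 = -3.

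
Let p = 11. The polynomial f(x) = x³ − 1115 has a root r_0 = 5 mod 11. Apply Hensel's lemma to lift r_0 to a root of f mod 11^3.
r_2 = 1325 (mod 1331)

Hensel: r_{i+1} = r_i − f(r_i)/f′(r_i) mod 11^{i+2}, where f′(x) = 3x². Iterate:
  r_0 = 5 (mod 11)
  r_1 = 115 (mod 121)
  r_2 = 1325 (mod 1331)
Final: r = 1325 with f(r) ≡ 0 mod 11^3.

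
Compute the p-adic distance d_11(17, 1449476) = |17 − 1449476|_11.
d_11(17, 1449476) = 1/161051

Step 1 — x − y = 17 − 1449476 = -1449459. Step 2 — v_11(-1449459) = 5 (factor: -1449459 = −(11^5 · 9); the sign does not affect v_p). Step 3 — |x − y|_11 = 11^{-5} = 1/161051.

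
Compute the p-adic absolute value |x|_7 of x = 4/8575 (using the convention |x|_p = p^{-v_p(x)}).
|4/8575|_7 = 343

Step 1 — compute v_7(x) by factoring powers of 7 out of the numerator and denominator: v_7(4/8575) = -3. Step 2 — apply |x|_p = p^{-v_p(x)} = 7^{3} = 343.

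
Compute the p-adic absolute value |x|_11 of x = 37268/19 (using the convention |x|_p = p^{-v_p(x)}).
|37268/19|_11 = 1/1331

Step 1 — compute v_11(x) by factoring powers of 11 out of the numerator and denominator: v_11(37268/19) = 3. Step 2 — apply |x|_p = p^{-v_p(x)} = 11^{-3} = 1/1331.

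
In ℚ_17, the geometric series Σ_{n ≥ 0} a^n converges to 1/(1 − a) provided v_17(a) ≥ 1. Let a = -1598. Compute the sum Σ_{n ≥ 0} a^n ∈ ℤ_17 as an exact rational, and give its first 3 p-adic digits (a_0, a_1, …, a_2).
Σ a^n = 1/(1 − a) = 1/1599;  first 3 digits = (1, 8, 7)

v_17(a) = 1 ≥ 1, so the series converges in ℤ_17 to 1/(1 − a) = 1/(1 − (-1598)) = 1/1599. Expand this rational in ℤ_17: compute digits iteratively via d_i = x_i mod 17, x_{i+1} = (x_i − d_i)/17. The first 3 digits are (1, 8, 7).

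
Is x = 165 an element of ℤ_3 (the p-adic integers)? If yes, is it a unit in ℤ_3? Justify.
x ∈ ℤ_3 but not a unit; v_3(x) = 1 > 0

ℤ_3 = {x ∈ ℚ_3 : v_3(x) ≥ 0} and ℤ_3^× = {x ∈ ℤ_3 : v_3(x) = 0}. Here v_3(165) = v_3(num) − v_3(den) = 1; compare against these criteria.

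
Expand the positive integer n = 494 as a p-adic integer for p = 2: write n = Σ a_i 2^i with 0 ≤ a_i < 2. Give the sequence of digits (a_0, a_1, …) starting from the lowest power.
(a_0, a_1, …) = (0, 1, 1, 1, 0, 1, 1, 1, 1)

Repeated division by 2 gives the digits low-to-high: 494 = 1·2^1 + 1·2^2 + 1·2^3 + 1·2^5 + 1·2^6 + 1·2^7 + 1·2^8. Digit sequence: (0, 1, 1, 1, 0, 1, 1, 1, 1).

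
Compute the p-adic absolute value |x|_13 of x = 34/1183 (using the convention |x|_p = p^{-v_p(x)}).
|34/1183|_13 = 169

Step 1 — compute v_13(x) by factoring powers of 13 out of the numerator and denominator: v_13(34/1183) = -2. Step 2 — apply |x|_p = p^{-v_p(x)} = 13^{2} = 169.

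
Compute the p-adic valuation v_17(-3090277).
v_17(-3090277) = 4

v_17(n) is the largest exponent k such that 17^k divides n. Factor out: -3090277 = -17^4 · 37. (Sign doesn't affect v_p.) So v_17(-3090277) = 4.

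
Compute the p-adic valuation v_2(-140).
v_2(-140) = 2

v_2(n) is the largest exponent k such that 2^k divides n. Factor out: -140 = -2^2 · 35. (Sign doesn't affect v_p.) So v_2(-140) = 2.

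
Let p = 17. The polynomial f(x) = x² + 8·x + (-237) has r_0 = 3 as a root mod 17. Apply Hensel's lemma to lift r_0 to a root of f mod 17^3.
r_2 = 1091 (mod 4913)

Hensel: r_{i+1} = r_i − f(r_i)·(f′(r_i))^{-1} mod 17^{i+2}, f′(x) = 2x + 8. Iterate:
  r_0 = 3 (mod 17)
  r_1 = 224 (mod 289)
  r_2 = 1091 (mod 4913)
Final: r = 1091 satisfies f(r) ≡ 0 mod 17^3.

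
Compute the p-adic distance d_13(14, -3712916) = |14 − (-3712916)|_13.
d_13(14, -3712916) = 1/371293

Step 1 — x − y = 14 − (-3712916) = 3712930. Step 2 — v_13(3712930) = 5 (factor: 3712930 = (13^5 · 10); the sign does not affect v_p). Step 3 — |x − y|_13 = 13^{-5} = 1/371293.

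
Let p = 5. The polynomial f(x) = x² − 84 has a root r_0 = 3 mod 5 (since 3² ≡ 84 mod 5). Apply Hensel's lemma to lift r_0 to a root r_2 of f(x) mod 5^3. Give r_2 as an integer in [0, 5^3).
r_2 = 78 (mod 125)

Hensel's recurrence: r_{i+1} = r_i − f(r_i)·(f′(r_i))^{-1} mod 5^{i+2}, with f′(x) = 2x. Iterate:
  r_0 = 3 (mod 5)
  r_1 = 3 (mod 25)
  r_2 = 78 (mod 125)
Final: r_2 = 78, and one checks f(r_2) ≡ 0 mod 5^3.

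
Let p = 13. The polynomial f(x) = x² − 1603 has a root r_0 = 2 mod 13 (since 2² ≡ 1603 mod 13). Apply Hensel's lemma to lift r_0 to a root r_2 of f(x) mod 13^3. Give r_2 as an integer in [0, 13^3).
r_2 = 444 (mod 2197)

Hensel's recurrence: r_{i+1} = r_i − f(r_i)·(f′(r_i))^{-1} mod 13^{i+2}, with f′(x) = 2x. Iterate:
  r_0 = 2 (mod 13)
  r_1 = 106 (mod 169)
  r_2 = 444 (mod 2197)
Final: r_2 = 444, and one checks f(r_2) ≡ 0 mod 13^3.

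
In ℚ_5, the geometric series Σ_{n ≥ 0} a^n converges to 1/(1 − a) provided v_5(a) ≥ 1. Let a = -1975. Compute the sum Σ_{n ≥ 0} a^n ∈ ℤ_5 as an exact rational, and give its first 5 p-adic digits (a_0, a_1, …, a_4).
Σ a^n = 1/(1 − a) = 1/1976;  first 5 digits = (1, 0, 1, 4, 2)

v_5(a) = 2 ≥ 1, so the series converges in ℤ_5 to 1/(1 − a) = 1/(1 − (-1975)) = 1/1976. Expand this rational in ℤ_5: compute digits iteratively via d_i = x_i mod 5, x_{i+1} = (x_i − d_i)/5. The first 5 digits are (1, 0, 1, 4, 2).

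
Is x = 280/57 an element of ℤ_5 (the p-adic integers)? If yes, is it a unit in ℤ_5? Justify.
x ∈ ℤ_5 but not a unit; v_5(x) = 1 > 0

ℤ_5 = {x ∈ ℚ_5 : v_5(x) ≥ 0} and ℤ_5^× = {x ∈ ℤ_5 : v_5(x) = 0}. Here v_5(280/57) = v_5(num) − v_5(den) = 1; compare against these criteria.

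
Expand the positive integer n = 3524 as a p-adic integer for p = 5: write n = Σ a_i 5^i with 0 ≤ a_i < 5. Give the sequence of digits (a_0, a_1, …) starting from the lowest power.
(a_0, a_1, …) = (4, 4, 0, 3, 0, 1)

Repeated division by 5 gives the digits low-to-high: 3524 = 4 + 4·5^1 + 3·5^3 + 1·5^5. Digit sequence: (4, 4, 0, 3, 0, 1).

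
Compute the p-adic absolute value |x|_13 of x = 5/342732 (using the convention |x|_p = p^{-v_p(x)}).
|5/342732|_13 = 28561

Step 1 — compute v_13(x) by factoring powers of 13 out of the numerator and denominator: v_13(5/342732) = -4. Step 2 — apply |x|_p = p^{-v_p(x)} = 13^{4} = 28561.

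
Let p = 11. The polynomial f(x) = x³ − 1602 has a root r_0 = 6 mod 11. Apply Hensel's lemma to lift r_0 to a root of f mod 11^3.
r_2 = 281 (mod 1331)

Hensel: r_{i+1} = r_i − f(r_i)/f′(r_i) mod 11^{i+2}, where f′(x) = 3x². Iterate:
  r_0 = 6 (mod 11)
  r_1 = 39 (mod 121)
  r_2 = 281 (mod 1331)
Final: r = 281 with f(r) ≡ 0 mod 11^3.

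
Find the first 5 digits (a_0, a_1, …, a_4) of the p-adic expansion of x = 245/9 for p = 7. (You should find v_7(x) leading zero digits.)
(a_0, …, a_4) = (0, 0, 6, 0, 3)

v_7(245/9) = 2, so a_0 = ... = a_1 = 0. Factor out: x = 7^2 · u with u = 5/9 a unit in ℤ_7. Expand u iteratively via a_{v+i} = u_i mod 7, u_{i+1} = (u_i − a_{v+i})/7:
  u_0 = 5/9;  a_2 = 6;  u_1 = (u_0 − 6)/7 = -7/9
  u_1 = -7/9;  a_3 = 0;  u_2 = (u_1 − 0)/7 = -1/9
  u_2 = -1/9;  a_4 = 3;  u_3 = (u_2 − 3)/7 = -4/9
Digits: (0, 0, 6, 0, 3).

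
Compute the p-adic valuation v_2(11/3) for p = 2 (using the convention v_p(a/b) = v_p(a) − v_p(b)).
v_2(11/3) = 0

Factor powers of 2 from the numerator and denominator of the reduced fraction: 11 = 2^0 · 11 and 3 = 2^0 · 3. Apply v_p(a/b) = v_p(a) − v_p(b): v_2(11/3) = 0 − 0 = 0.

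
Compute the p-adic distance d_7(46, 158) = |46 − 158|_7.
d_7(46, 158) = 1/7

Step 1 — x − y = 46 − 158 = -112. Step 2 — v_7(-112) = 1 (factor: -112 = −(7^1 · 16); the sign does not affect v_p). Step 3 — |x − y|_7 = 7^{-1} = 1/7.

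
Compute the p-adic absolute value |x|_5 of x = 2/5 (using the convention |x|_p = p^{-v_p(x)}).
|2/5|_5 = 5

Step 1 — compute v_5(x) by factoring powers of 5 out of the numerator and denominator: v_5(2/5) = -1. Step 2 — apply |x|_p = p^{-v_p(x)} = 5^{1} = 5.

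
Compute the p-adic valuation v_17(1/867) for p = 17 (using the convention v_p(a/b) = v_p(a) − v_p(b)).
v_17(1/867) = -2

Factor powers of 17 from the numerator and denominator of the reduced fraction: 1 = 17^0 · 1 and 867 = 17^2 · 3. Apply v_p(a/b) = v_p(a) − v_p(b): v_17(1/867) = 0 − 2 = -2.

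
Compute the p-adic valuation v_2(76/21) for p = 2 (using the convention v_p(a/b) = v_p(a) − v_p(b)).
v_2(76/21) = 2

Factor powers of 2 from the numerator and denominator of the reduced fraction: 76 = 2^2 · 19 and 21 = 2^0 · 21. Apply v_p(a/b) = v_p(a) − v_p(b): v_2(76/21) = 2 − 0 = 2.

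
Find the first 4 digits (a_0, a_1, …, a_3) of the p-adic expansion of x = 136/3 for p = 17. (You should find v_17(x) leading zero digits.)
(a_0, …, a_3) = (0, 14, 5, 11)

v_17(136/3) = 1, so a_0 = ... = a_0 = 0. Factor out: x = 17^1 · u with u = 8/3 a unit in ℤ_17. Expand u iteratively via a_{v+i} = u_i mod 17, u_{i+1} = (u_i − a_{v+i})/17:
  u_0 = 8/3;  a_1 = 14;  u_1 = (u_0 − 14)/17 = -2/3
  u_1 = -2/3;  a_2 = 5;  u_2 = (u_1 − 5)/17 = -1/3
  u_2 = -1/3;  a_3 = 11;  u_3 = (u_2 − 11)/17 = -2/3
Digits: (0, 14, 5, 11).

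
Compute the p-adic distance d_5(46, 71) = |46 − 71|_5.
d_5(46, 71) = 1/25

Step 1 — x − y = 46 − 71 = -25. Step 2 — v_5(-25) = 2 (factor: -25 = −(5^2 · 1); the sign does not affect v_p). Step 3 — |x − y|_5 = 5^{-2} = 1/25.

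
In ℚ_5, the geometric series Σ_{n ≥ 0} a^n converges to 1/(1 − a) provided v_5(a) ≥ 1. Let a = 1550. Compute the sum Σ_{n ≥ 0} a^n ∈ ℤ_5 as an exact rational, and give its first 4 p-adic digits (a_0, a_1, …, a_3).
Σ a^n = 1/(1 − a) = -1/1549;  first 4 digits = (1, 0, 2, 2)

v_5(a) = 2 ≥ 1, so the series converges in ℤ_5 to 1/(1 − a) = 1/(1 − 1550) = -1/1549. Expand this rational in ℤ_5: compute digits iteratively via d_i = x_i mod 5, x_{i+1} = (x_i − d_i)/5. The first 4 digits are (1, 0, 2, 2).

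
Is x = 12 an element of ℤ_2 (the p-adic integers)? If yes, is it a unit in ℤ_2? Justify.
x ∈ ℤ_2 but not a unit; v_2(x) = 2 > 0

ℤ_2 = {x ∈ ℚ_2 : v_2(x) ≥ 0} and ℤ_2^× = {x ∈ ℤ_2 : v_2(x) = 0}. Here v_2(12) = v_2(num) − v_2(den) = 2; compare against these criteria.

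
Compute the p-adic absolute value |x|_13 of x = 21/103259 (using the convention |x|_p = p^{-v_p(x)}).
|21/103259|_13 = 2197

Step 1 — compute v_13(x) by factoring powers of 13 out of the numerator and denominator: v_13(21/103259) = -3. Step 2 — apply |x|_p = p^{-v_p(x)} = 13^{3} = 2197.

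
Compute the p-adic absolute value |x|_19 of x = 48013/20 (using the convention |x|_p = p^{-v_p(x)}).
|48013/20|_19 = 1/6859

Step 1 — compute v_19(x) by factoring powers of 19 out of the numerator and denominator: v_19(48013/20) = 3. Step 2 — apply |x|_p = p^{-v_p(x)} = 19^{-3} = 1/6859.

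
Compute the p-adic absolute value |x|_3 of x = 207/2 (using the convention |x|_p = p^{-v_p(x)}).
|207/2|_3 = 1/9

Step 1 — compute v_3(x) by factoring powers of 3 out of the numerator and denominator: v_3(207/2) = 2. Step 2 — apply |x|_p = p^{-v_p(x)} = 3^{-2} = 1/9.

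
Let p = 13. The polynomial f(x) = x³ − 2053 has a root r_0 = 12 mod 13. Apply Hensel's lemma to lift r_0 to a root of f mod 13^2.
r_1 = 64 (mod 169)

Hensel: r_{i+1} = r_i − f(r_i)/f′(r_i) mod 13^{i+2}, where f′(x) = 3x². Iterate:
  r_0 = 12 (mod 13)
  r_1 = 64 (mod 169)
Final: r = 64 with f(r) ≡ 0 mod 13^2.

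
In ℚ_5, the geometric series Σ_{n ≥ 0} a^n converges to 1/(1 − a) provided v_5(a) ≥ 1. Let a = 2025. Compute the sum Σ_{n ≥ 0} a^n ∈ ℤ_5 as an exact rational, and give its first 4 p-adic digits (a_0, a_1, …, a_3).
Σ a^n = 1/(1 − a) = -1/2024;  first 4 digits = (1, 0, 1, 1)

v_5(a) = 2 ≥ 1, so the series converges in ℤ_5 to 1/(1 − a) = 1/(1 − 2025) = -1/2024. Expand this rational in ℤ_5: compute digits iteratively via d_i = x_i mod 5, x_{i+1} = (x_i − d_i)/5. The first 4 digits are (1, 0, 1, 1).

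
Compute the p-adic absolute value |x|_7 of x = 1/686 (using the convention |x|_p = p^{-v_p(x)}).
|1/686|_7 = 343

Step 1 — compute v_7(x) by factoring powers of 7 out of the numerator and denominator: v_7(1/686) = -3. Step 2 — apply |x|_p = p^{-v_p(x)} = 7^{3} = 343.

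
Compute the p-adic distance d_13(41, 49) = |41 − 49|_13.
d_13(41, 49) = 1

Step 1 — x − y = 41 − 49 = -8. Step 2 — v_13(-8) = 0 (factor: -8 = −(13^0 · 8); the sign does not affect v_p). Step 3 — |x − y|_13 = 13^{0} = 1.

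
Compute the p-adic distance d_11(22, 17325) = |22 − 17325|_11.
d_11(22, 17325) = 1/1331

Step 1 — x − y = 22 − 17325 = -17303. Step 2 — v_11(-17303) = 3 (factor: -17303 = −(11^3 · 13); the sign does not affect v_p). Step 3 — |x − y|_11 = 11^{-3} = 1/1331.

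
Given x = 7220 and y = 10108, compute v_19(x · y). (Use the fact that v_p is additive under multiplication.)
v_19(72979760) = 4

v_p(x) = 2 (factor: 7220 = 19^2 · 20); v_p(y) = 2 (factor: 10108 = 19^2 · 28). Additivity: v_p(xy) = v_p(x) + v_p(y) = 2 + 2 = 4. (Direct check: xy = 72979760 = 19^4 · (560).)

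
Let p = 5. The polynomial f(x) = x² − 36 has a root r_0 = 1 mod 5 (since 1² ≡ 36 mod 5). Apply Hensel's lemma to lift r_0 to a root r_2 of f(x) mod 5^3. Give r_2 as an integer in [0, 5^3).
r_2 = 6 (mod 125)

Hensel's recurrence: r_{i+1} = r_i − f(r_i)·(f′(r_i))^{-1} mod 5^{i+2}, with f′(x) = 2x. Iterate:
  r_0 = 1 (mod 5)
  r_1 = 6 (mod 25)
  r_2 = 6 (mod 125)
Final: r_2 = 6, and one checks f(r_2) ≡ 0 mod 5^3.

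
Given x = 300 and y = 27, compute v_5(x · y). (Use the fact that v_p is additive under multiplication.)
v_5(8100) = 2

v_p(x) = 2 (factor: 300 = 5^2 · 12); v_p(y) = 0 (factor: 27 = 5^0 · 27). Additivity: v_p(xy) = v_p(x) + v_p(y) = 2 + 0 = 2. (Direct check: xy = 8100 = 5^2 · (324).)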